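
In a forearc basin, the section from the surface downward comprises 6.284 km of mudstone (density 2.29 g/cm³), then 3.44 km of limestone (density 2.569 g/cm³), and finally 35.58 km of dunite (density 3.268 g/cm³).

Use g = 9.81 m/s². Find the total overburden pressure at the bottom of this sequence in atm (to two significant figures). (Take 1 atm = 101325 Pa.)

mudstone: 2290 kg/m³ × 9.81 m/s² × 6284 m = 1.412×10^8 Pa = 1393 atm
limestone: 2569 kg/m³ × 9.81 m/s² × 3440 m = 8.669×10^7 Pa = 855.6 atm
dunite: 3268 kg/m³ × 9.81 m/s² × 35580 m = 1.141×10^9 Pa = 11257 atm
Total = 1393 + 855.6 + 11257 = 13506 atm

14000 atm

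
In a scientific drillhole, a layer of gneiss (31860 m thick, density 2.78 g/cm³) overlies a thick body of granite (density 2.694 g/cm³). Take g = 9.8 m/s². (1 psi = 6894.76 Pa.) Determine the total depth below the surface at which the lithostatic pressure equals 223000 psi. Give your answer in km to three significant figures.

Pressure at base of upper layers: 2780×9.8×31860 = 8.680×10^8 Pa = 1.259×10^5 psi
Remaining pressure to be supplied by granite: 1.538×10^9 − 8.680×10^8 = 6.695×10^8 Pa
Additional depth in granite = 6.695×10^8 Pa / (2694 kg/m³ × 9.8 m/s²) = 25360 m
Total depth = 31860 m + 25360 m = 57220 m
= 57.220 km

57.2 km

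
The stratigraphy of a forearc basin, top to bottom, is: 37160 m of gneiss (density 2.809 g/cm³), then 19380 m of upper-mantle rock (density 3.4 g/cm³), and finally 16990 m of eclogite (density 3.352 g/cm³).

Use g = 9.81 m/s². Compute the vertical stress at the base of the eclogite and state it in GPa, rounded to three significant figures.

gneiss: 2809 kg/m³ × 9.81 m/s² × 37160 m = 1.024×10^9 Pa = 1.024 GPa
upper-mantle rock: 3400 kg/m³ × 9.81 m/s² × 19380 m = 6.464×10^8 Pa = 0.6464 GPa
eclogite: 3352 kg/m³ × 9.81 m/s² × 16990 m = 5.587×10^8 Pa = 0.5587 GPa
Total = 1.024 + 0.6464 + 0.5587 = 2.2291 GPa

2.23 GPa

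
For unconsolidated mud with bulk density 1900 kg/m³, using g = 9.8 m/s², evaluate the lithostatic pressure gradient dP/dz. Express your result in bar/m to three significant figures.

dP/dz = ρg = 1900 kg/m³ × 9.8 m/s² = 18620 Pa/m
= 18620 Pa/m × (1 bar/m / 1.0000×10^5 Pa/m) = 0.18620 bar/m

0.186 bar/m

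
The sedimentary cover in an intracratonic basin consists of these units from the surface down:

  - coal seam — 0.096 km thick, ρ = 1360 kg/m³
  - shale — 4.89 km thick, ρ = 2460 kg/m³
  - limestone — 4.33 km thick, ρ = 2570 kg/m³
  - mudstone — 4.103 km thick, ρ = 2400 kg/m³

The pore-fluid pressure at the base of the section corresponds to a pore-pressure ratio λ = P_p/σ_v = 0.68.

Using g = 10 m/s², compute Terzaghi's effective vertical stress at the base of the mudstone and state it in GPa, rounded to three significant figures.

0.106 GPa

Overburden (lithostatic) stress σ_v:
coal seam: 1360 kg/m³ × 10 m/s² × 96 m = 1.306×10^6 Pa = 1.306 MPa
shale: 2460 kg/m³ × 10 m/s² × 4890 m = 1.203×10^8 Pa = 120.3 MPa
limestone: 2570 kg/m³ × 10 m/s² × 4330 m = 1.113×10^8 Pa = 111.3 MPa
mudstone: 2400 kg/m³ × 10 m/s² × 4103 m = 9.847×10^7 Pa = 98.47 MPa
Total = 1.306 + 120.3 + 111.3 + 98.47 = 331.35 MPa
Pore pressure P_p = λ·σ_v = 0.68 × 331.4 MPa = 225.3 MPa
Effective stress σ' = σ_v − P_p = 331.4 − 225.3 = 106.03 MPa = 0.10603 GPa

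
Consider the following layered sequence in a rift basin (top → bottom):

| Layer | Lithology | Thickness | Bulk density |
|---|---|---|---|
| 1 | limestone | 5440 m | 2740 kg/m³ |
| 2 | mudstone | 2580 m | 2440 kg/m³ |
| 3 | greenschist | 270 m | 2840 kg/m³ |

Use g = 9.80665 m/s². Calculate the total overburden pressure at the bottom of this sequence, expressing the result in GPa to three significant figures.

limestone: 2740 kg/m³ × 9.80665 m/s² × 5440 m = 1.462×10^8 Pa = 0.1462 GPa
mudstone: 2440 kg/m³ × 9.80665 m/s² × 2580 m = 6.173×10^7 Pa = 0.06173 GPa
greenschist: 2840 kg/m³ × 9.80665 m/s² × 270 m = 7.520×10^6 Pa = 7.520×10^-3 GPa
Total = 0.1462 + 0.06173 + 7.520×10^-3 = 0.21543 GPa

0.215 GPa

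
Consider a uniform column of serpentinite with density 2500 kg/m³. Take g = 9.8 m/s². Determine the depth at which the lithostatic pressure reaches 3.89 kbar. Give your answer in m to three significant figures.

15900 m

h = P/(ρg) = 3.89 kbar / (2500 kg/m³ × 9.8 m/s²) = 3.890×10^8 Pa / 24500 Pa/m = 15878 m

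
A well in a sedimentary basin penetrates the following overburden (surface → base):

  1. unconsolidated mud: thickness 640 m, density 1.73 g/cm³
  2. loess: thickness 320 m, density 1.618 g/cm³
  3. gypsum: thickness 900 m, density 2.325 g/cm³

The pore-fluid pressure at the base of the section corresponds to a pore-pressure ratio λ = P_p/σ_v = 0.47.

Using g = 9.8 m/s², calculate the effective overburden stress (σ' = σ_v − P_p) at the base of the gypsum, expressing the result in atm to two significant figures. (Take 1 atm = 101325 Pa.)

Overburden (lithostatic) stress σ_v:
unconsolidated mud: 1730 kg/m³ × 9.8 m/s² × 640 m = 1.085×10^7 Pa = 10.85 MPa
loess: 1618 kg/m³ × 9.8 m/s² × 320 m = 5.074×10^6 Pa = 5.074 MPa
gypsum: 2325 kg/m³ × 9.8 m/s² × 900 m = 2.051×10^7 Pa = 20.51 MPa
Total = 10.85 + 5.074 + 20.51 = 36.431 MPa
Pore pressure P_p = λ·σ_v = 0.47 × 36.43 MPa = 17.12 MPa
Effective stress σ' = σ_v − P_p = 36.43 − 17.12 = 19.308 MPa = 190.56 atm

190 atm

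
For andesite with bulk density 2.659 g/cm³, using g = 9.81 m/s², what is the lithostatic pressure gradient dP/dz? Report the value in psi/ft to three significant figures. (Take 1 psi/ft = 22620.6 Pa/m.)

1.15 psi/ft

dP/dz = ρg = 2659 kg/m³ × 9.81 m/s² = 26085 Pa/m
= 26085 Pa/m × (1 psi/ft / 22621 Pa/m) = 1.1531 psi/ft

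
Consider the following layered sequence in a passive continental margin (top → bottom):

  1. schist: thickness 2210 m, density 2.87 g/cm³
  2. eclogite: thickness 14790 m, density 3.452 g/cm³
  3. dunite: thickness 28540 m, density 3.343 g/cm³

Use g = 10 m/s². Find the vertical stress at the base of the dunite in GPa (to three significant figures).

1.53 GPa

schist: 2870 kg/m³ × 10 m/s² × 2210 m = 6.343×10^7 Pa = 0.06343 GPa
eclogite: 3452 kg/m³ × 10 m/s² × 14790 m = 5.106×10^8 Pa = 0.5106 GPa
dunite: 3343 kg/m³ × 10 m/s² × 28540 m = 9.541×10^8 Pa = 0.9541 GPa
Total = 0.06343 + 0.5106 + 0.9541 = 1.5281 GPa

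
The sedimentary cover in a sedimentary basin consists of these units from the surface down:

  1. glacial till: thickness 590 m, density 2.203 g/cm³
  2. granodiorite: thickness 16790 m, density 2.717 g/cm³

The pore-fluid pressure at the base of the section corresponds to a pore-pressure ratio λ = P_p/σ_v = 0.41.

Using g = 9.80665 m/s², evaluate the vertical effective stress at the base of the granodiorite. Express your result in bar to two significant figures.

Overburden (lithostatic) stress σ_v:
glacial till: 2203 kg/m³ × 9.80665 m/s² × 590 m = 1.275×10^7 Pa = 12.75 MPa
granodiorite: 2717 kg/m³ × 9.80665 m/s² × 16790 m = 4.474×10^8 Pa = 447.4 MPa
Total = 12.75 + 447.4 = 460.11 MPa
Pore pressure P_p = λ·σ_v = 0.41 × 460.1 MPa = 188.6 MPa
Effective stress σ' = σ_v − P_p = 460.1 − 188.6 = 271.47 MPa = 2714.7 bar

2700 bar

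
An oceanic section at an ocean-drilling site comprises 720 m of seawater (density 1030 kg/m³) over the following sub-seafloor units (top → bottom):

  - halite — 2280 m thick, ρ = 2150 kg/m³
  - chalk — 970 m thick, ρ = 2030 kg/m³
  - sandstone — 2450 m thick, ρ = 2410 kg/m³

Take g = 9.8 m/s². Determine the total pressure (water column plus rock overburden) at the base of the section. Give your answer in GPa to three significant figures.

seawater: 1030 kg/m³ × 9.8 m/s² × 720 m = 7.268×10^6 Pa = 7.268×10^-3 GPa
halite: 2150 kg/m³ × 9.8 m/s² × 2280 m = 4.804×10^7 Pa = 0.04804 GPa
chalk: 2030 kg/m³ × 9.8 m/s² × 970 m = 1.930×10^7 Pa = 0.01930 GPa
sandstone: 2410 kg/m³ × 9.8 m/s² × 2450 m = 5.786×10^7 Pa = 0.05786 GPa
Total = 7.268×10^-3 + 0.04804 + 0.01930 + 0.05786 = 0.13247 GPa

0.132 GPa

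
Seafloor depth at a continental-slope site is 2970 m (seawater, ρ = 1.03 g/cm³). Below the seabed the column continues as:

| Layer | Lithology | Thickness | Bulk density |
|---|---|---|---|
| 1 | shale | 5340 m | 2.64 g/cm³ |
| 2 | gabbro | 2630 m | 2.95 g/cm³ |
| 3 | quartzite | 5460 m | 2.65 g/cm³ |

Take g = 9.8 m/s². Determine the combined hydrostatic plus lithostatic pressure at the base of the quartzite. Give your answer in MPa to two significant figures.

seawater: 1030 kg/m³ × 9.8 m/s² × 2970 m = 2.998×10^7 Pa = 29.98 MPa
shale: 2640 kg/m³ × 9.8 m/s² × 5340 m = 1.382×10^8 Pa = 138.2 MPa
gabbro: 2950 kg/m³ × 9.8 m/s² × 2630 m = 7.603×10^7 Pa = 76.03 MPa
quartzite: 2650 kg/m³ × 9.8 m/s² × 5460 m = 1.418×10^8 Pa = 141.8 MPa
Total = 29.98 + 138.2 + 76.03 + 141.8 = 385.97 MPa

390 MPa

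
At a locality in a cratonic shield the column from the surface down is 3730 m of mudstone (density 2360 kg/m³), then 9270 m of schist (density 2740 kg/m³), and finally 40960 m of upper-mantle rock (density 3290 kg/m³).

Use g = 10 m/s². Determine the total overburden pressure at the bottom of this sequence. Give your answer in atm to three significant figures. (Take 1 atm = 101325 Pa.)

16700 atm

mudstone: 2360 kg/m³ × 10 m/s² × 3730 m = 8.803×10^7 Pa = 868.8 atm
schist: 2740 kg/m³ × 10 m/s² × 9270 m = 2.540×10^8 Pa = 2507 atm
upper-mantle rock: 3290 kg/m³ × 10 m/s² × 40960 m = 1.348×10^9 Pa = 13300 atm
Total = 868.8 + 2507 + 13300 = 16675 atm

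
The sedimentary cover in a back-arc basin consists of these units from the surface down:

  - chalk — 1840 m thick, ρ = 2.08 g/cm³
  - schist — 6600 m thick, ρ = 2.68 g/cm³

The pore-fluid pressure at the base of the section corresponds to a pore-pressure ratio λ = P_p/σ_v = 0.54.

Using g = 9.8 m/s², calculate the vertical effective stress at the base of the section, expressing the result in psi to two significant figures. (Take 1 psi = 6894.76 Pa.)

14000 psi

Overburden (lithostatic) stress σ_v:
chalk: 2080 kg/m³ × 9.8 m/s² × 1840 m = 3.751×10^7 Pa = 37.51 MPa
schist: 2680 kg/m³ × 9.8 m/s² × 6600 m = 1.733×10^8 Pa = 173.3 MPa
Total = 37.51 + 173.3 = 210.85 MPa
Pore pressure P_p = λ·σ_v = 0.54 × 210.8 MPa = 113.9 MPa
Effective stress σ' = σ_v − P_p = 210.8 − 113.9 = 96.991 MPa = 14067 psi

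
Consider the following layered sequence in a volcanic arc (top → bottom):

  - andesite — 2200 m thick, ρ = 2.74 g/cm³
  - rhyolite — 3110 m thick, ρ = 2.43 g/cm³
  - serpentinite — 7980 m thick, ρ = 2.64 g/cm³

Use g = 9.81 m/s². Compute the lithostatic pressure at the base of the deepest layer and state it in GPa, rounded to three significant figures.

andesite: 2740 kg/m³ × 9.81 m/s² × 2200 m = 5.913×10^7 Pa = 0.05913 GPa
rhyolite: 2430 kg/m³ × 9.81 m/s² × 3110 m = 7.414×10^7 Pa = 0.07414 GPa
serpentinite: 2640 kg/m³ × 9.81 m/s² × 7980 m = 2.067×10^8 Pa = 0.2067 GPa
Total = 0.05913 + 0.07414 + 0.2067 = 0.33994 GPa

0.340 GPa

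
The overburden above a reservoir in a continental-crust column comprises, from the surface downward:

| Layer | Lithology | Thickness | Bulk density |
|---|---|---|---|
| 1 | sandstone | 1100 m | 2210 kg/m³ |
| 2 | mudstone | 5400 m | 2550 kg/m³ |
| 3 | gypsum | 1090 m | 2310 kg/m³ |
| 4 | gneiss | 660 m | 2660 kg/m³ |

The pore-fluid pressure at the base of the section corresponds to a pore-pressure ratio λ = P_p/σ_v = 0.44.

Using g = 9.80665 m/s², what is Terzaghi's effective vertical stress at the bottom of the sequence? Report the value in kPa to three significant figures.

Overburden (lithostatic) stress σ_v:
sandstone: 2210 kg/m³ × 9.80665 m/s² × 1100 m = 2.384×10^7 Pa = 23.84 MPa
mudstone: 2550 kg/m³ × 9.80665 m/s² × 5400 m = 1.350×10^8 Pa = 135.0 MPa
gypsum: 2310 kg/m³ × 9.80665 m/s² × 1090 m = 2.469×10^7 Pa = 24.69 MPa
gneiss: 2660 kg/m³ × 9.80665 m/s² × 660 m = 1.722×10^7 Pa = 17.22 MPa
Total = 23.84 + 135.0 + 24.69 + 17.22 = 200.79 MPa
Pore pressure P_p = λ·σ_v = 0.44 × 200.8 MPa = 88.35 MPa
Effective stress σ' = σ_v − P_p = 200.8 − 88.35 = 112.44 MPa = 1.1244×10^5 kPa

112000 kPa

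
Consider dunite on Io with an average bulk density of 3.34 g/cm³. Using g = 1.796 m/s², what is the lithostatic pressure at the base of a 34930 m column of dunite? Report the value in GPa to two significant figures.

0.21 GPa

dunite: 3340 kg/m³ × 1.796 m/s² × 34930 m = 2.095×10^8 Pa = 0.2095 GPa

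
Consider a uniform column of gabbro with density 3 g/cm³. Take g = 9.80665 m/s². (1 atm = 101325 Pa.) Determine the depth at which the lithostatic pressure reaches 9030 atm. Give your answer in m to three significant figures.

31100 m

h = P/(ρg) = 9030 atm / (3000 kg/m³ × 9.80665 m/s²) = 9.150×10^8 Pa / 29420 Pa/m = 31100 m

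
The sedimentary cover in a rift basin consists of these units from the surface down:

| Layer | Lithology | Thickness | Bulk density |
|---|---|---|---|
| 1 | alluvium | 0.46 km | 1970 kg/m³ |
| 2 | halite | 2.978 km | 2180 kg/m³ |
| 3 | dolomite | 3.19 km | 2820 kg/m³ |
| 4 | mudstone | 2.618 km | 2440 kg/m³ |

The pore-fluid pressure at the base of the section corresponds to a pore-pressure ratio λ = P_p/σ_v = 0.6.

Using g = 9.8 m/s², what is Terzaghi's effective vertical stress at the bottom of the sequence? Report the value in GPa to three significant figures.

0.0893 GPa

Overburden (lithostatic) stress σ_v:
alluvium: 1970 kg/m³ × 9.8 m/s² × 460 m = 8.881×10^6 Pa = 8.881 MPa
halite: 2180 kg/m³ × 9.8 m/s² × 2978 m = 6.362×10^7 Pa = 63.62 MPa
dolomite: 2820 kg/m³ × 9.8 m/s² × 3190 m = 8.816×10^7 Pa = 88.16 MPa
mudstone: 2440 kg/m³ × 9.8 m/s² × 2618 m = 6.260×10^7 Pa = 62.60 MPa
Total = 8.881 + 63.62 + 88.16 + 62.60 = 223.26 MPa
Pore pressure P_p = λ·σ_v = 0.6 × 223.3 MPa = 134.0 MPa
Effective stress σ' = σ_v − P_p = 223.3 − 134.0 = 89.305 MPa = 0.089305 GPa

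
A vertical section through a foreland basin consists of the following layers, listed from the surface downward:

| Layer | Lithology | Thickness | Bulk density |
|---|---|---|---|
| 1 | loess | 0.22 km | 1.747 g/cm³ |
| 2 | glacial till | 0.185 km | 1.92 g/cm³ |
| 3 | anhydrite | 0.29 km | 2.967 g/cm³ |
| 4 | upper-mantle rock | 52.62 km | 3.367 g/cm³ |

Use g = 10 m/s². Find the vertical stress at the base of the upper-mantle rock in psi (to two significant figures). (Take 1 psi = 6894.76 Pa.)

260000 psi

loess: 1747 kg/m³ × 10 m/s² × 220 m = 3.843×10^6 Pa = 557.4 psi
glacial till: 1920 kg/m³ × 10 m/s² × 185 m = 3.552×10^6 Pa = 515.2 psi
anhydrite: 2967 kg/m³ × 10 m/s² × 290 m = 8.604×10^6 Pa = 1248 psi
upper-mantle rock: 3367 kg/m³ × 10 m/s² × 52620 m = 1.772×10^9 Pa = 2.570×10^5 psi
Total = 557.4 + 515.2 + 1248 + 2.570×10^5 = 2.5929×10^5 psi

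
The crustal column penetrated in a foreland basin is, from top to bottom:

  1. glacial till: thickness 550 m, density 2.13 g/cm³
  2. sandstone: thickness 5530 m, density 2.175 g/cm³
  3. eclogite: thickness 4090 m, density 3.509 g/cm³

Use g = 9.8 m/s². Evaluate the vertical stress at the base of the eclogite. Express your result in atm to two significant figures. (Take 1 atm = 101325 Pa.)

glacial till: 2130 kg/m³ × 9.8 m/s² × 550 m = 1.148×10^7 Pa = 113.3 atm
sandstone: 2175 kg/m³ × 9.8 m/s² × 5530 m = 1.179×10^8 Pa = 1163 atm
eclogite: 3509 kg/m³ × 9.8 m/s² × 4090 m = 1.406×10^8 Pa = 1388 atm
Total = 113.3 + 1163 + 1388 = 2664.7 atm

2700 atm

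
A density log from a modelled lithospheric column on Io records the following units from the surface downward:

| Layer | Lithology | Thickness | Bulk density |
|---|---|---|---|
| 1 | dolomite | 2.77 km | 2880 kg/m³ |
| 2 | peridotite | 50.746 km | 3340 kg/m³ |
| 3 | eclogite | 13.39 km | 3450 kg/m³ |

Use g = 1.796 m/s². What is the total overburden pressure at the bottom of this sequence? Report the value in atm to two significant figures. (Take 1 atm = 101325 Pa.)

4000 atm

dolomite: 2880 kg/m³ × 1.796 m/s² × 2770 m = 1.433×10^7 Pa = 141.4 atm
peridotite: 3340 kg/m³ × 1.796 m/s² × 50746 m = 3.044×10^8 Pa = 3004 atm
eclogite: 3450 kg/m³ × 1.796 m/s² × 13390 m = 8.297×10^7 Pa = 818.8 atm
Total = 141.4 + 3004 + 818.8 = 3964.5 atm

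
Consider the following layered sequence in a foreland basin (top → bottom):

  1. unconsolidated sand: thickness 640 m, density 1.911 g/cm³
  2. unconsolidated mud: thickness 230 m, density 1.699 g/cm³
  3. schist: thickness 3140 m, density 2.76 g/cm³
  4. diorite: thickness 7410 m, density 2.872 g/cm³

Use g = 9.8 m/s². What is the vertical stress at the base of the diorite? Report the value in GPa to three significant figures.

0.309 GPa

unconsolidated sand: 1911 kg/m³ × 9.8 m/s² × 640 m = 1.199×10^7 Pa = 0.01199 GPa
unconsolidated mud: 1699 kg/m³ × 9.8 m/s² × 230 m = 3.830×10^6 Pa = 3.830×10^-3 GPa
schist: 2760 kg/m³ × 9.8 m/s² × 3140 m = 8.493×10^7 Pa = 0.08493 GPa
diorite: 2872 kg/m³ × 9.8 m/s² × 7410 m = 2.086×10^8 Pa = 0.2086 GPa
Total = 0.01199 + 3.830×10^-3 + 0.08493 + 0.2086 = 0.30930 GPa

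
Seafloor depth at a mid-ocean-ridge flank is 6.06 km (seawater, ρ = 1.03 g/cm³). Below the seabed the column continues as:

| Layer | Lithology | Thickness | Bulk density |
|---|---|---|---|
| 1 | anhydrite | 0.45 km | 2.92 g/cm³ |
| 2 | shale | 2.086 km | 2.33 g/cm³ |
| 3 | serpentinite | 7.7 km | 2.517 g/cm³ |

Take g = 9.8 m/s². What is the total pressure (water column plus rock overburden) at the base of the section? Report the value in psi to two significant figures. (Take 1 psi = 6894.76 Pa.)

45000 psi

seawater: 1030 kg/m³ × 9.8 m/s² × 6060 m = 6.117×10^7 Pa = 8872 psi
anhydrite: 2920 kg/m³ × 9.8 m/s² × 450 m = 1.288×10^7 Pa = 1868 psi
shale: 2330 kg/m³ × 9.8 m/s² × 2086 m = 4.763×10^7 Pa = 6908 psi
serpentinite: 2517 kg/m³ × 9.8 m/s² × 7700 m = 1.899×10^8 Pa = 27547 psi
Total = 8872 + 1868 + 6908 + 27547 = 45195 psi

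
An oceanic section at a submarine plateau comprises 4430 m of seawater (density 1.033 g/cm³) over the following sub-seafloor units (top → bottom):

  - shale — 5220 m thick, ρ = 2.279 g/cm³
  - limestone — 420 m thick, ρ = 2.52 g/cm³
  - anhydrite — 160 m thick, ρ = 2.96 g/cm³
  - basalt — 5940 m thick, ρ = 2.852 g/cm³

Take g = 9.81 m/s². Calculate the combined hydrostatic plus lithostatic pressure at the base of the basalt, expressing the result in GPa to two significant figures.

0.34 GPa

seawater: 1033 kg/m³ × 9.81 m/s² × 4430 m = 4.489×10^7 Pa = 0.04489 GPa
shale: 2279 kg/m³ × 9.81 m/s² × 5220 m = 1.167×10^8 Pa = 0.1167 GPa
limestone: 2520 kg/m³ × 9.81 m/s² × 420 m = 1.038×10^7 Pa = 0.01038 GPa
anhydrite: 2960 kg/m³ × 9.81 m/s² × 160 m = 4.646×10^6 Pa = 4.646×10^-3 GPa
basalt: 2852 kg/m³ × 9.81 m/s² × 5940 m = 1.662×10^8 Pa = 0.1662 GPa
Total = 0.04489 + 0.1167 + 0.01038 + 4.646×10^-3 + 0.1662 = 0.34281 GPa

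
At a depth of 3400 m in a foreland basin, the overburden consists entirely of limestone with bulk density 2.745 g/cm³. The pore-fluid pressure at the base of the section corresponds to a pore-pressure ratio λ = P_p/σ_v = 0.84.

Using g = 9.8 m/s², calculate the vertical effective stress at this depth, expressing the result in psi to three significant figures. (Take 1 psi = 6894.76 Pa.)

Overburden (lithostatic) stress σ_v:
limestone: 2745 kg/m³ × 9.8 m/s² × 3400 m = 9.146×10^7 Pa = 91.46 MPa
Pore pressure P_p = λ·σ_v = 0.84 × 91.46 MPa = 76.83 MPa
Effective stress σ' = σ_v − P_p = 91.46 − 76.83 = 14.634 MPa = 2122.5 psi

2120 psi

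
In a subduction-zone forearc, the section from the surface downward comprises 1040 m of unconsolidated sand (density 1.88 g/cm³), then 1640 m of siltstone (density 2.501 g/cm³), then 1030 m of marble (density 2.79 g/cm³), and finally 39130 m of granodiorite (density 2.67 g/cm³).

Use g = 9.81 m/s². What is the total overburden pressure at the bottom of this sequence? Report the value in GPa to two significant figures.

unconsolidated sand: 1880 kg/m³ × 9.81 m/s² × 1040 m = 1.918×10^7 Pa = 0.01918 GPa
siltstone: 2501 kg/m³ × 9.81 m/s² × 1640 m = 4.024×10^7 Pa = 0.04024 GPa
marble: 2790 kg/m³ × 9.81 m/s² × 1030 m = 2.819×10^7 Pa = 0.02819 GPa
granodiorite: 2670 kg/m³ × 9.81 m/s² × 39130 m = 1.025×10^9 Pa = 1.025 GPa
Total = 0.01918 + 0.04024 + 0.02819 + 1.025 = 1.1125 GPa

1.1 GPa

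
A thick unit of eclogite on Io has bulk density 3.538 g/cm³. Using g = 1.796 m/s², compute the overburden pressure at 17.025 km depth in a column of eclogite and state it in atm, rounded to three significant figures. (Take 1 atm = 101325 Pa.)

eclogite: 3538 kg/m³ × 1.796 m/s² × 17025 m = 1.082×10^8 Pa = 1068 atm

1070 atm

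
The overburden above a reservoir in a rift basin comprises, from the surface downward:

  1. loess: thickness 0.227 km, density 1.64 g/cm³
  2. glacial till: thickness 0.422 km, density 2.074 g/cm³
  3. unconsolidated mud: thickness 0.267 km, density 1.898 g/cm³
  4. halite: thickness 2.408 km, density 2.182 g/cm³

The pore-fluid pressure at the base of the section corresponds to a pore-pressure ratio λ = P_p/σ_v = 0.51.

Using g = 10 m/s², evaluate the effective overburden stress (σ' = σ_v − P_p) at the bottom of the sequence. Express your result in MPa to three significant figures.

Overburden (lithostatic) stress σ_v:
loess: 1640 kg/m³ × 10 m/s² × 227 m = 3.723×10^6 Pa = 3.723 MPa
glacial till: 2074 kg/m³ × 10 m/s² × 422 m = 8.752×10^6 Pa = 8.752 MPa
unconsolidated mud: 1898 kg/m³ × 10 m/s² × 267 m = 5.068×10^6 Pa = 5.068 MPa
halite: 2182 kg/m³ × 10 m/s² × 2408 m = 5.254×10^7 Pa = 52.54 MPa
Total = 3.723 + 8.752 + 5.068 + 52.54 = 70.085 MPa
Pore pressure P_p = λ·σ_v = 0.51 × 70.09 MPa = 35.74 MPa
Effective stress σ' = σ_v − P_p = 70.09 − 35.74 = 34.342 MPa

34.3 MPa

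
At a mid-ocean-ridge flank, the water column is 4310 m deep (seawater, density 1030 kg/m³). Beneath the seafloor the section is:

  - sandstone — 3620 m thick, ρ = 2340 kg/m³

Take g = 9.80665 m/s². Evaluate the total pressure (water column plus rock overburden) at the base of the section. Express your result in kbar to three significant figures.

1.27 kbar

seawater: 1030 kg/m³ × 9.80665 m/s² × 4310 m = 4.353×10^7 Pa = 0.4353 kbar
sandstone: 2340 kg/m³ × 9.80665 m/s² × 3620 m = 8.307×10^7 Pa = 0.8307 kbar
Total = 0.4353 + 0.8307 = 1.2660 kbar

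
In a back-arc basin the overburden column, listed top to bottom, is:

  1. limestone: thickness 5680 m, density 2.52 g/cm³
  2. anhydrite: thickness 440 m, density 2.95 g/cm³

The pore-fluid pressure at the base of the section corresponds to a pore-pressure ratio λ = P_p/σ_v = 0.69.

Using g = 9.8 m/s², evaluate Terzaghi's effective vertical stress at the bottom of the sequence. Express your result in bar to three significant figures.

474 bar

Overburden (lithostatic) stress σ_v:
limestone: 2520 kg/m³ × 9.8 m/s² × 5680 m = 1.403×10^8 Pa = 140.3 MPa
anhydrite: 2950 kg/m³ × 9.8 m/s² × 440 m = 1.272×10^7 Pa = 12.72 MPa
Total = 140.3 + 12.72 = 152.99 MPa
Pore pressure P_p = λ·σ_v = 0.69 × 153.0 MPa = 105.6 MPa
Effective stress σ' = σ_v − P_p = 153.0 − 105.6 = 47.428 MPa = 474.28 bar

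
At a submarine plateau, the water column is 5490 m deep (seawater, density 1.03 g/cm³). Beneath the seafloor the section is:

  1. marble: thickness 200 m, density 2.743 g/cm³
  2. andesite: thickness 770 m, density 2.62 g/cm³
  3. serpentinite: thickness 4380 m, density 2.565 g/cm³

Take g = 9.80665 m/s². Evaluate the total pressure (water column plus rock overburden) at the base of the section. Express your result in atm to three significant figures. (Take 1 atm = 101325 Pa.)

seawater: 1030 kg/m³ × 9.80665 m/s² × 5490 m = 5.545×10^7 Pa = 547.3 atm
marble: 2743 kg/m³ × 9.80665 m/s² × 200 m = 5.380×10^6 Pa = 53.10 atm
andesite: 2620 kg/m³ × 9.80665 m/s² × 770 m = 1.978×10^7 Pa = 195.3 atm
serpentinite: 2565 kg/m³ × 9.80665 m/s² × 4380 m = 1.102×10^8 Pa = 1087 atm
Total = 547.3 + 53.10 + 195.3 + 1087 = 1883.0 atm

1880 atm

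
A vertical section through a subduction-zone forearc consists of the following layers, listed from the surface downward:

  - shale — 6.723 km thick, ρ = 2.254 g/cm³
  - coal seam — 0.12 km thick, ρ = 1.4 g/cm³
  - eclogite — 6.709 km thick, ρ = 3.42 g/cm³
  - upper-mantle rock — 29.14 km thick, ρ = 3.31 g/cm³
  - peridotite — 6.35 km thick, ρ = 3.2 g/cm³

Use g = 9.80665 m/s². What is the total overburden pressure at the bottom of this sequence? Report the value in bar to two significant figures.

shale: 2254 kg/m³ × 9.80665 m/s² × 6723 m = 1.486×10^8 Pa = 1486 bar
coal seam: 1400 kg/m³ × 9.80665 m/s² × 120 m = 1.648×10^6 Pa = 16.48 bar
eclogite: 3420 kg/m³ × 9.80665 m/s² × 6709 m = 2.250×10^8 Pa = 2250 bar
upper-mantle rock: 3310 kg/m³ × 9.80665 m/s² × 29140 m = 9.459×10^8 Pa = 9459 bar
peridotite: 3200 kg/m³ × 9.80665 m/s² × 6350 m = 1.993×10^8 Pa = 1993 bar
Total = 1486 + 16.48 + 2250 + 9459 + 1993 = 15204 bar

15000 bar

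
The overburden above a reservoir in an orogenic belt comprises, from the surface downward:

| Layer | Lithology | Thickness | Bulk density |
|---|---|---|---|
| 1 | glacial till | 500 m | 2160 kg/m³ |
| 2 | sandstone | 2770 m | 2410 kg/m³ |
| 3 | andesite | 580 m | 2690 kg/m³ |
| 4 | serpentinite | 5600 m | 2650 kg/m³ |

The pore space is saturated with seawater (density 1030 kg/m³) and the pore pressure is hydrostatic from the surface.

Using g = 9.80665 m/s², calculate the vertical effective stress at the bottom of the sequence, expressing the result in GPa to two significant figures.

Overburden (lithostatic) stress σ_v:
glacial till: 2160 kg/m³ × 9.80665 m/s² × 500 m = 1.059×10^7 Pa = 10.59 MPa
sandstone: 2410 kg/m³ × 9.80665 m/s² × 2770 m = 6.547×10^7 Pa = 65.47 MPa
andesite: 2690 kg/m³ × 9.80665 m/s² × 580 m = 1.530×10^7 Pa = 15.30 MPa
serpentinite: 2650 kg/m³ × 9.80665 m/s² × 5600 m = 1.455×10^8 Pa = 145.5 MPa
Total = 10.59 + 65.47 + 15.30 + 145.5 = 236.89 MPa
Pore pressure P_p = 1030 kg/m³ × 9.80665 m/s² × 9450 m = 9.545×10^7 Pa = 95.45 MPa
Effective stress σ' = σ_v − P_p = 236.9 − 95.45 = 141.44 MPa = 0.14144 GPa

0.14 GPa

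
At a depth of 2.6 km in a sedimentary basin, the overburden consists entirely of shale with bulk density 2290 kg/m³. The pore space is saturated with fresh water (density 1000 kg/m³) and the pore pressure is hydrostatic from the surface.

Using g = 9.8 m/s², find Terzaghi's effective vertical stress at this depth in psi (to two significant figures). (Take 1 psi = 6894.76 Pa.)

4800 psi

Overburden (lithostatic) stress σ_v:
shale: 2290 kg/m³ × 9.8 m/s² × 2600 m = 5.835×10^7 Pa = 58.35 MPa
Pore pressure P_p = 1000 kg/m³ × 9.8 m/s² × 2600 m = 2.548×10^7 Pa = 25.48 MPa
Effective stress σ' = σ_v − P_p = 58.35 − 25.48 = 32.869 MPa = 4767.3 psi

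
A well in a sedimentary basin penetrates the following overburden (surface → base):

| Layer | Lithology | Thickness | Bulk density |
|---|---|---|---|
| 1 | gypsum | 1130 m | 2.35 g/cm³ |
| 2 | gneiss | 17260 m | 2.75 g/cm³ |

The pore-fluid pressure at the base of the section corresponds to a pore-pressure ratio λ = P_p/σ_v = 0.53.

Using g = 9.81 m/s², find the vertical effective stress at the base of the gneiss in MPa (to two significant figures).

Overburden (lithostatic) stress σ_v:
gypsum: 2350 kg/m³ × 9.81 m/s² × 1130 m = 2.605×10^7 Pa = 26.05 MPa
gneiss: 2750 kg/m³ × 9.81 m/s² × 17260 m = 4.656×10^8 Pa = 465.6 MPa
Total = 26.05 + 465.6 = 491.68 MPa
Pore pressure P_p = λ·σ_v = 0.53 × 491.7 MPa = 260.6 MPa
Effective stress σ' = σ_v − P_p = 491.7 − 260.6 = 231.09 MPa

230 MPa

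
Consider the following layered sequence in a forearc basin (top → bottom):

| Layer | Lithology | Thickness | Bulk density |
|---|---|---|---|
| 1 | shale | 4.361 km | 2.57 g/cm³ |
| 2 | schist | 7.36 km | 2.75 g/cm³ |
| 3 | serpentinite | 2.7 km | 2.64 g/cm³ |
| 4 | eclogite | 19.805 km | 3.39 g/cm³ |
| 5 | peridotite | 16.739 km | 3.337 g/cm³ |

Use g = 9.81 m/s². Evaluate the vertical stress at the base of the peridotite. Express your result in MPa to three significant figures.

1590 MPa

shale: 2570 kg/m³ × 9.81 m/s² × 4361 m = 1.099×10^8 Pa = 109.9 MPa
schist: 2750 kg/m³ × 9.81 m/s² × 7360 m = 1.986×10^8 Pa = 198.6 MPa
serpentinite: 2640 kg/m³ × 9.81 m/s² × 2700 m = 6.993×10^7 Pa = 69.93 MPa
eclogite: 3390 kg/m³ × 9.81 m/s² × 19805 m = 6.586×10^8 Pa = 658.6 MPa
peridotite: 3337 kg/m³ × 9.81 m/s² × 16739 m = 5.480×10^8 Pa = 548.0 MPa
Total = 109.9 + 198.6 + 69.93 + 658.6 + 548.0 = 1585.0 MPa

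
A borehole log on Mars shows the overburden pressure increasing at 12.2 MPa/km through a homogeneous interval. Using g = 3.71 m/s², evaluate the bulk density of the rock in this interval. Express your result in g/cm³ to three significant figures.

ρ = (dP/dz)/g = 12.2 MPa/km / 3.71 m/s² = 12200 Pa/m / 3.71 m/s² = 3288.4 kg/m³
= 3.288 g/cm³

3.29 g/cm³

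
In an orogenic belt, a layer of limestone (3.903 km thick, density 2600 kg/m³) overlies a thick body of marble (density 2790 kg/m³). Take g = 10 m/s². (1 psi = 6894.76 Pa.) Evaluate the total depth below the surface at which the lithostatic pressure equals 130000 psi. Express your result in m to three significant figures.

32400 m

Pressure at base of upper layers: 2600×10×3903 = 1.015×10^8 Pa = 14718 psi
Remaining pressure to be supplied by marble: 8.963×10^8 − 1.015×10^8 = 7.948×10^8 Pa
Additional depth in marble = 7.948×10^8 Pa / (2790 kg/m³ × 10 m/s²) = 28489 m
Total depth = 3903 m + 28489 m = 32392 m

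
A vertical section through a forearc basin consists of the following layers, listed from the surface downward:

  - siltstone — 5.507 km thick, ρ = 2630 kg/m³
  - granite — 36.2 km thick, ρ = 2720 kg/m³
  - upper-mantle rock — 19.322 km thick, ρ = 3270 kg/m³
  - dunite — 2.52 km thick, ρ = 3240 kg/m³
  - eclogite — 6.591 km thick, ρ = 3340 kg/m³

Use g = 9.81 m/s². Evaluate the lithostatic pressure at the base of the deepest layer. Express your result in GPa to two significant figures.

2.0 GPa

siltstone: 2630 kg/m³ × 9.81 m/s² × 5507 m = 1.421×10^8 Pa = 0.1421 GPa
granite: 2720 kg/m³ × 9.81 m/s² × 36200 m = 9.659×10^8 Pa = 0.9659 GPa
upper-mantle rock: 3270 kg/m³ × 9.81 m/s² × 19322 m = 6.198×10^8 Pa = 0.6198 GPa
dunite: 3240 kg/m³ × 9.81 m/s² × 2520 m = 8.010×10^7 Pa = 0.08010 GPa
eclogite: 3340 kg/m³ × 9.81 m/s² × 6591 m = 2.160×10^8 Pa = 0.2160 GPa
Total = 0.1421 + 0.9659 + 0.6198 + 0.08010 + 0.2160 = 2.0239 GPa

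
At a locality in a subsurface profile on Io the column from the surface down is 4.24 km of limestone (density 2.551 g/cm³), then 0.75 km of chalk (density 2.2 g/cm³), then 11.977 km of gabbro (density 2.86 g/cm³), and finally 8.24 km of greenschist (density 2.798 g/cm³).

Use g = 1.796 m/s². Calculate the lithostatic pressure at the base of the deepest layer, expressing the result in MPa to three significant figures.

125 MPa

limestone: 2551 kg/m³ × 1.796 m/s² × 4240 m = 1.943×10^7 Pa = 19.43 MPa
chalk: 2200 kg/m³ × 1.796 m/s² × 750 m = 2.963×10^6 Pa = 2.963 MPa
gabbro: 2860 kg/m³ × 1.796 m/s² × 11977 m = 6.152×10^7 Pa = 61.52 MPa
greenschist: 2798 kg/m³ × 1.796 m/s² × 8240 m = 4.141×10^7 Pa = 41.41 MPa
Total = 19.43 + 2.963 + 61.52 + 41.41 = 125.32 MPa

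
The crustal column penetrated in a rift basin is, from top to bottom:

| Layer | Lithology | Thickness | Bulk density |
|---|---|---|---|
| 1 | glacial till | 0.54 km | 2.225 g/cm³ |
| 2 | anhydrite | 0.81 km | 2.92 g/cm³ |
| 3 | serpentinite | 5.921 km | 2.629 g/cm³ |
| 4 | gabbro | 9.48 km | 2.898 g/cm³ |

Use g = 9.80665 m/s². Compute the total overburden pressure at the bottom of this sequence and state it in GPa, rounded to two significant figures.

0.46 GPa

glacial till: 2225 kg/m³ × 9.80665 m/s² × 540 m = 1.178×10^7 Pa = 0.01178 GPa
anhydrite: 2920 kg/m³ × 9.80665 m/s² × 810 m = 2.319×10^7 Pa = 0.02319 GPa
serpentinite: 2629 kg/m³ × 9.80665 m/s² × 5921 m = 1.527×10^8 Pa = 0.1527 GPa
gabbro: 2898 kg/m³ × 9.80665 m/s² × 9480 m = 2.694×10^8 Pa = 0.2694 GPa
Total = 0.01178 + 0.02319 + 0.1527 + 0.2694 = 0.45705 GPa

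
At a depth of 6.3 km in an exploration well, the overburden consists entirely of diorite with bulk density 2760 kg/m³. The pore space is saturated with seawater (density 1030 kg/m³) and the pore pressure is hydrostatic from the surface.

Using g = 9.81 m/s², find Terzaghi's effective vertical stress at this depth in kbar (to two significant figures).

Overburden (lithostatic) stress σ_v:
diorite: 2760 kg/m³ × 9.81 m/s² × 6300 m = 1.706×10^8 Pa = 170.6 MPa
Pore pressure P_p = 1030 kg/m³ × 9.81 m/s² × 6300 m = 6.366×10^7 Pa = 63.66 MPa
Effective stress σ' = σ_v − P_p = 170.6 − 63.66 = 106.92 MPa = 1.0692 kbar

1.1 kbar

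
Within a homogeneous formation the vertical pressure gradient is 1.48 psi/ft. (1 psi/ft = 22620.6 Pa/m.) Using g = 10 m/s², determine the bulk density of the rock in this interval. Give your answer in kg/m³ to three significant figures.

ρ = (dP/dz)/g = 1.48 psi/ft / 10 m/s² = 33478 Pa/m / 10 m/s² = 3347.8 kg/m³

3350 kg/m³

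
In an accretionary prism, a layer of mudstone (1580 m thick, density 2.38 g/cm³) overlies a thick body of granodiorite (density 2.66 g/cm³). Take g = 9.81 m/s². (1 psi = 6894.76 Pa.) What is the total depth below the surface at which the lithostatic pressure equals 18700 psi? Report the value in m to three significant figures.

5110 m

Pressure at base of upper layers: 2380×9.81×1580 = 3.689×10^7 Pa = 5350 psi
Remaining pressure to be supplied by granodiorite: 1.289×10^8 − 3.689×10^7 = 9.204×10^7 Pa
Additional depth in granodiorite = 9.204×10^7 Pa / (2660 kg/m³ × 9.81 m/s²) = 3527.3 m
Total depth = 1580 m + 3527.3 m = 5107.3 m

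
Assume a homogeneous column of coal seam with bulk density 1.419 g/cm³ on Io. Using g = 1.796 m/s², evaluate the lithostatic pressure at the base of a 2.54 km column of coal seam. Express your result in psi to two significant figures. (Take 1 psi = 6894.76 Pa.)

coal seam: 1419 kg/m³ × 1.796 m/s² × 2540 m = 6.473×10^6 Pa = 938.9 psi

940 psi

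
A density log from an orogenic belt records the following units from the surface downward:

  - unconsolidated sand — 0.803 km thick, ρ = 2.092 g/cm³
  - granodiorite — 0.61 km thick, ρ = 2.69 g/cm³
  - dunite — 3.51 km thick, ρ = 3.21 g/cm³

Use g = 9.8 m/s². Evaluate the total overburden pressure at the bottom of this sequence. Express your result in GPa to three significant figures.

unconsolidated sand: 2092 kg/m³ × 9.8 m/s² × 803 m = 1.646×10^7 Pa = 0.01646 GPa
granodiorite: 2690 kg/m³ × 9.8 m/s² × 610 m = 1.608×10^7 Pa = 0.01608 GPa
dunite: 3210 kg/m³ × 9.8 m/s² × 3510 m = 1.104×10^8 Pa = 0.1104 GPa
Total = 0.01646 + 0.01608 + 0.1104 = 0.14296 GPa

0.143 GPa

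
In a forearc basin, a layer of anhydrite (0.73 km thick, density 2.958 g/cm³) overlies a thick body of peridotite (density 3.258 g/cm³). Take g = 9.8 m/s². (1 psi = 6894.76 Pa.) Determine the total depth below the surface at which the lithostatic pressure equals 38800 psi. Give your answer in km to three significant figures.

8.45 km

Pressure at base of upper layers: 2958×9.8×730 = 2.116×10^7 Pa = 3069 psi
Remaining pressure to be supplied by peridotite: 2.675×10^8 − 2.116×10^7 = 2.464×10^8 Pa
Additional depth in peridotite = 2.464×10^8 Pa / (3258 kg/m³ × 9.8 m/s²) = 7715.9 m
Total depth = 730 m + 7715.9 m = 8445.9 m
= 8.4459 km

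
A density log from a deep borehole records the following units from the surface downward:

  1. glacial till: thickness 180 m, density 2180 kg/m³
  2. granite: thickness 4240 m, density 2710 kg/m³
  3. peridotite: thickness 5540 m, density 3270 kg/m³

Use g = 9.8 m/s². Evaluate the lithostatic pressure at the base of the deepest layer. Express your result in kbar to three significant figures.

glacial till: 2180 kg/m³ × 9.8 m/s² × 180 m = 3.846×10^6 Pa = 0.03846 kbar
granite: 2710 kg/m³ × 9.8 m/s² × 4240 m = 1.126×10^8 Pa = 1.126 kbar
peridotite: 3270 kg/m³ × 9.8 m/s² × 5540 m = 1.775×10^8 Pa = 1.775 kbar
Total = 0.03846 + 1.126 + 1.775 = 2.9399 kbar

2.94 kbar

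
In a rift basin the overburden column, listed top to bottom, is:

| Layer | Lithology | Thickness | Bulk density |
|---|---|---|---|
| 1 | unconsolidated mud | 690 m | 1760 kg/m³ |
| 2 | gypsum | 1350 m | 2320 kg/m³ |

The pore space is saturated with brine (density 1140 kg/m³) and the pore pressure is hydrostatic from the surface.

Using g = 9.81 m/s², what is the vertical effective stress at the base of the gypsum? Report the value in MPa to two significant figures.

Overburden (lithostatic) stress σ_v:
unconsolidated mud: 1760 kg/m³ × 9.81 m/s² × 690 m = 1.191×10^7 Pa = 11.91 MPa
gypsum: 2320 kg/m³ × 9.81 m/s² × 1350 m = 3.072×10^7 Pa = 30.72 MPa
Total = 11.91 + 30.72 = 42.638 MPa
Pore pressure P_p = 1140 kg/m³ × 9.81 m/s² × 2040 m = 2.281×10^7 Pa = 22.81 MPa
Effective stress σ' = σ_v − P_p = 42.64 − 22.81 = 19.824 MPa

20 MPa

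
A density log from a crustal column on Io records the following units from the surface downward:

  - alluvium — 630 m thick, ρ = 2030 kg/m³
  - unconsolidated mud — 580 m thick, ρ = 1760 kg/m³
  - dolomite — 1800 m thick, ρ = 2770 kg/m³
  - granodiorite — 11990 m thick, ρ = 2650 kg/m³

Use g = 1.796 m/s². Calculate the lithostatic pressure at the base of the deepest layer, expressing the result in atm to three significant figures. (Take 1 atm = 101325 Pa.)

692 atm

alluvium: 2030 kg/m³ × 1.796 m/s² × 630 m = 2.297×10^6 Pa = 22.67 atm
unconsolidated mud: 1760 kg/m³ × 1.796 m/s² × 580 m = 1.833×10^6 Pa = 18.09 atm
dolomite: 2770 kg/m³ × 1.796 m/s² × 1800 m = 8.955×10^6 Pa = 88.38 atm
granodiorite: 2650 kg/m³ × 1.796 m/s² × 11990 m = 5.707×10^7 Pa = 563.2 atm
Total = 22.67 + 18.09 + 88.38 + 563.2 = 692.33 atm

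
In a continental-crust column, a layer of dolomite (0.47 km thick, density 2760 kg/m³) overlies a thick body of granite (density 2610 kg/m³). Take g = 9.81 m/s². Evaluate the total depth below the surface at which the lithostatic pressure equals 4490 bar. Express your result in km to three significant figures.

17.5 km

Pressure at base of upper layers: 2760×9.81×470 = 1.273×10^7 Pa = 127.3 bar
Remaining pressure to be supplied by granite: 4.490×10^8 − 1.273×10^7 = 4.363×10^8 Pa
Additional depth in granite = 4.363×10^8 Pa / (2610 kg/m³ × 9.81 m/s²) = 17039 m
Total depth = 470 m + 17039 m = 17509 m
= 17.509 km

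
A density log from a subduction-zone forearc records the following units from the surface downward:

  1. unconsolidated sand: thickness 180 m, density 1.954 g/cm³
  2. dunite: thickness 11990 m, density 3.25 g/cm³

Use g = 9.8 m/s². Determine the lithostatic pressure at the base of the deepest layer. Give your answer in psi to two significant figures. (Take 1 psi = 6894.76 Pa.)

unconsolidated sand: 1954 kg/m³ × 9.8 m/s² × 180 m = 3.447×10^6 Pa = 499.9 psi
dunite: 3250 kg/m³ × 9.8 m/s² × 11990 m = 3.819×10^8 Pa = 55387 psi
Total = 499.9 + 55387 = 55887 psi

56000 psi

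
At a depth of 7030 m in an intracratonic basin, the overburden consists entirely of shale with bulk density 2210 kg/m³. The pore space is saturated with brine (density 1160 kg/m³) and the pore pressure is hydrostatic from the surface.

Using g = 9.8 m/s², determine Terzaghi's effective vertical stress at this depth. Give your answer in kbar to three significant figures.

0.723 kbar

Overburden (lithostatic) stress σ_v:
shale: 2210 kg/m³ × 9.8 m/s² × 7030 m = 1.523×10^8 Pa = 152.3 MPa
Pore pressure P_p = 1160 kg/m³ × 9.8 m/s² × 7030 m = 7.992×10^7 Pa = 79.92 MPa
Effective stress σ' = σ_v − P_p = 152.3 − 79.92 = 72.339 MPa = 0.72339 kbar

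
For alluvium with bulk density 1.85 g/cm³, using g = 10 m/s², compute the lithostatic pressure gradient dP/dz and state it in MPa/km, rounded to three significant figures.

dP/dz = ρg = 1850 kg/m³ × 10 m/s² = 18500 Pa/m
= 18500 Pa/m × (1 MPa/km / 1000.0 Pa/m) = 18.500 MPa/km

18.5 MPa/km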